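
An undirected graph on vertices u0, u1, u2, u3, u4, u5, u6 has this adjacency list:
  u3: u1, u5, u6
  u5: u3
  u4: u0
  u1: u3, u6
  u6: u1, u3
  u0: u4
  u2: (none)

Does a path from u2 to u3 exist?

No

u2 has no edges, so nothing is reachable from it.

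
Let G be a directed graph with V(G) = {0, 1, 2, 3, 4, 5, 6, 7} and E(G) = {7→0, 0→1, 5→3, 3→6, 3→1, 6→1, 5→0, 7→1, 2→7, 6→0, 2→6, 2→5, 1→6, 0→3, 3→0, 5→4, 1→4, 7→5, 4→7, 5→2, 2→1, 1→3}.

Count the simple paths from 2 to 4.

2→1→4
2→5→0→1→4
2→5→0→3→1→4
2→5→0→3→6→1→4
2→5→3→0→1→4
2→5→3→1→4
2→5→3→6→0→1→4
2→5→3→6→1→4
... and 16 more.

24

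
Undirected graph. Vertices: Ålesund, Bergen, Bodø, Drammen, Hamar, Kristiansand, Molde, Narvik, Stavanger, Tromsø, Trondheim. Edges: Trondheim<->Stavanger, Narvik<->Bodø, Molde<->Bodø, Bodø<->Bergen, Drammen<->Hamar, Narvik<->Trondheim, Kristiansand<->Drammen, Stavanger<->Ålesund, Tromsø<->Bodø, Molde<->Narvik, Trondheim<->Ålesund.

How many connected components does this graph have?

From Ålesund: component {Ålesund, Bergen, Bodø, Molde, Narvik, Stavanger, Tromsø, Trondheim}.
From Drammen: component {Drammen, Hamar, Kristiansand}.
That's 2 components.

2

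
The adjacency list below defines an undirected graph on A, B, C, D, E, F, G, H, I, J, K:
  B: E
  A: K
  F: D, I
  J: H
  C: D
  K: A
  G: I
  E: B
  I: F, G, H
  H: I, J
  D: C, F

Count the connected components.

From A: component {A, K}.
From B: component {B, E}.
From C: component {C, D, F, G, H, I, J}.
That's 3 components.

3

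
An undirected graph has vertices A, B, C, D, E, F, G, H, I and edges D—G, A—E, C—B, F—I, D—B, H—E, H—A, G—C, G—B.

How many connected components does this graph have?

From A: component {A, E, H}.
From B: component {B, C, D, G}.
From F: component {F, I}.
That's 3 components.

3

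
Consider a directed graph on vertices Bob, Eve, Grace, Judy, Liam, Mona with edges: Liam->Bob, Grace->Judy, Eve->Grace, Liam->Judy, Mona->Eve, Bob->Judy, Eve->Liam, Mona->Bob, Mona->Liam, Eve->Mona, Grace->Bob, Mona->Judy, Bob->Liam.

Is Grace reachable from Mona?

Explore from Mona.
Distance 1: reach Bob, Eve, Judy, Liam.
Distance 2: reach Grace.
Found Grace.

Yes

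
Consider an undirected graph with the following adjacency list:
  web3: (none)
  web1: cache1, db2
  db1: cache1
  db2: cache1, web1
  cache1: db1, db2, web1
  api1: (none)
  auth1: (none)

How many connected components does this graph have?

From api1: component {api1}.
From auth1: component {auth1}.
From cache1: component {cache1, db1, db2, web1}.
From web3: component {web3}.
That's 4 components.

4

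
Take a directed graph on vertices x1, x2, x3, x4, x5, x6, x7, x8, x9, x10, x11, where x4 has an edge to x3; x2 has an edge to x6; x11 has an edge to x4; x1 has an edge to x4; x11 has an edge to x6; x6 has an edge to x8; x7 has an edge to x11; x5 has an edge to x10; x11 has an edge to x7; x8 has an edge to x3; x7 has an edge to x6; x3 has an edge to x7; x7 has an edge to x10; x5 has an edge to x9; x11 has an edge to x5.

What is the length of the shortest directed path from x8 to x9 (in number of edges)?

Distance 0: x8.
Distance 1: x3.
Distance 2: x7.
Distance 3: x6, x10, x11.
Distance 4: x4, x5.
Distance 5: x9 — contains x9.

5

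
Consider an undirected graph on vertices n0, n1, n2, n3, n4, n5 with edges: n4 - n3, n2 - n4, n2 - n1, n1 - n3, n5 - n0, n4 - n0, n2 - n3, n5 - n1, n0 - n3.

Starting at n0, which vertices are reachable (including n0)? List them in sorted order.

Start at n0.
Its neighbours: n3, n4, n5.
Then their neighbours: n1, n2.
Every vertex is now reached.

n0, n1, n2, n3, n4, n5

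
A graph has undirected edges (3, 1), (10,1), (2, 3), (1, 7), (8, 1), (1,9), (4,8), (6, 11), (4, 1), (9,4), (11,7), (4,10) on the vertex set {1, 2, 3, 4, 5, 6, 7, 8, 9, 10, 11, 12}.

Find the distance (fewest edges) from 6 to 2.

Distance 0: 6.
Distance 1: 11.
Distance 2: 7.
Distance 3: 1.
Distance 4: 3, 4, 8, 9, 10.
Distance 5: 2 — contains 2.

5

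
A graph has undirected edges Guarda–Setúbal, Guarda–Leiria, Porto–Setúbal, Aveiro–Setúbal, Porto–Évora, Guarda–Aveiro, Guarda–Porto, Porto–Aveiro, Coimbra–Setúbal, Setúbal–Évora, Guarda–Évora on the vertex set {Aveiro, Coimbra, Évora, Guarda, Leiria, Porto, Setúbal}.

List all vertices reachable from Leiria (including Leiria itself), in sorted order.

Start at Leiria.
Its neighbours: Guarda.
Then their neighbours: Aveiro, Évora, Porto, Setúbal.
Then next layer: Coimbra.
Every vertex is now reached.

Aveiro, Coimbra, Évora, Guarda, Leiria, Porto, Setúbal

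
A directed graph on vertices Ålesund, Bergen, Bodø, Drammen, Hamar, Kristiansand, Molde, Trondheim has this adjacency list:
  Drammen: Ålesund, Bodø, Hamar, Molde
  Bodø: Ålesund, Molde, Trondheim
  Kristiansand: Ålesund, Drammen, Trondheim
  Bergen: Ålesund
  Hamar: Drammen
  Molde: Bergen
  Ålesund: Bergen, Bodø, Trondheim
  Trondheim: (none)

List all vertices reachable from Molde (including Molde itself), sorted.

Ålesund, Bergen, Bodø, Molde, Trondheim

Start at Molde.
Its neighbours: Bergen.
Then their neighbours: Ålesund.
Then next layer: Bodø, Trondheim.
Nothing further is reachable.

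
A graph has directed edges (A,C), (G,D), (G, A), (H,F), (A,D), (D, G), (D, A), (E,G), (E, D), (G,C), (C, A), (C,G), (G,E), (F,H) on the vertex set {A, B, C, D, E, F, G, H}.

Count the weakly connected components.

3

From A: component {A, C, D, E, G}.
From B: component {B}.
From F: component {F, H}.
That's 3 components.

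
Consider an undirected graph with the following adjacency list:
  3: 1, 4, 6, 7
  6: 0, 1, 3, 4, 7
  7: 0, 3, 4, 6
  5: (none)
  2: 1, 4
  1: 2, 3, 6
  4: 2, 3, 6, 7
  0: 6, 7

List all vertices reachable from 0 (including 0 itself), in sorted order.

Start at 0.
Its neighbours: 6, 7.
Then their neighbours: 1, 3, 4.
Then next layer: 2.
Nothing further is reachable.

0, 1, 2, 3, 4, 6, 7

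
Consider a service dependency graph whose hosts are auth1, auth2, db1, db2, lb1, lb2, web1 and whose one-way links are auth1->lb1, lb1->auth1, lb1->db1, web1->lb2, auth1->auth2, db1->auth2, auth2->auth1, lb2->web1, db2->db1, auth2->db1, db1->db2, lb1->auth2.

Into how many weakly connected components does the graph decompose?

From auth1: component {auth1, auth2, db1, db2, lb1}.
From lb2: component {lb2, web1}.
That's 2 components.

2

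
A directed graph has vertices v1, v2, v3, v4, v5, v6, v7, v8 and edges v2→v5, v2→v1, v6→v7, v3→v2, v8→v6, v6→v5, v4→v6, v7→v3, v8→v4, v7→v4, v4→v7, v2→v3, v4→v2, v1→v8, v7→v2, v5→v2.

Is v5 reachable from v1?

Yes

Explore from v1.
Distance 1: reach v8.
Distance 2: reach v4, v6.
Distance 3: reach v2, v5, v7.
Found v5.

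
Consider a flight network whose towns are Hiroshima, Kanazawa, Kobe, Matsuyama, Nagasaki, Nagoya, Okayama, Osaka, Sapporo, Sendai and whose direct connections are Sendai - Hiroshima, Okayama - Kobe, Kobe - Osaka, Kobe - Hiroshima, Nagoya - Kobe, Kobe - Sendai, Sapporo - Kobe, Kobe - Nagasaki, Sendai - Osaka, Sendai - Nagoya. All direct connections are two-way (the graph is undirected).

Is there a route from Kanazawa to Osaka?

Kanazawa has no edges, so nothing is reachable from it.

No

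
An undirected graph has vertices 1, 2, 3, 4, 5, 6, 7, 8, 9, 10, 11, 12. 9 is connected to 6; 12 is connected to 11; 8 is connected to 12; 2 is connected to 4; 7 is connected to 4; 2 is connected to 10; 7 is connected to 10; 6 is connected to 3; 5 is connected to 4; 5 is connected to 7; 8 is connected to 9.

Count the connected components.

3

From 1: component {1}.
From 2: component {2, 4, 5, 7, 10}.
From 3: component {3, 6, 8, 9, 11, 12}.
That's 3 components.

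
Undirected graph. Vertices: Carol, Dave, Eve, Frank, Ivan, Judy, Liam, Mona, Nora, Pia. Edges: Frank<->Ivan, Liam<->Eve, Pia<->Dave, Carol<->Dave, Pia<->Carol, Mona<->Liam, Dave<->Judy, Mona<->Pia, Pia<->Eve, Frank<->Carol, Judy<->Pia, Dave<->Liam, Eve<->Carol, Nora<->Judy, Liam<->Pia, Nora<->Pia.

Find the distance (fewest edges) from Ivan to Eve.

3

Distance 0: Ivan.
Distance 1: Frank.
Distance 2: Carol.
Distance 3: Dave, Eve, Pia — contains Eve.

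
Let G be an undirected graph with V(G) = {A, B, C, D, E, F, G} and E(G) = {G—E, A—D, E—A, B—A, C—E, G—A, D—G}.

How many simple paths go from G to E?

3

G–A–E
G–D–A–E
G–E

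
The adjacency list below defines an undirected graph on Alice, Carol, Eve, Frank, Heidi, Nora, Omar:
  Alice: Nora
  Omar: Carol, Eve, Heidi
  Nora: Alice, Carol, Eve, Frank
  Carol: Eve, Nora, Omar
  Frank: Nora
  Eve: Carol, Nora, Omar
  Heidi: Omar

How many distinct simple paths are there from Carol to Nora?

Carol–Eve–Nora
Carol–Nora
Carol–Omar–Eve–Nora

3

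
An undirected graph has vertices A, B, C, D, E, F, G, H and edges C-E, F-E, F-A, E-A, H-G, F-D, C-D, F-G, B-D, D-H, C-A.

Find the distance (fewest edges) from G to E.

2

Distance 0: G.
Distance 1: F, H.
Distance 2: A, D, E — contains E.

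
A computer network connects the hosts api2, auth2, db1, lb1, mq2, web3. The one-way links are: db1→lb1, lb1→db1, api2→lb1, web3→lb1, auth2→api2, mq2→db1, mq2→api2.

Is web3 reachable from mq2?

No

Explore from mq2.
Distance 1: reach api2, db1.
Distance 2: reach lb1.
The search from mq2 is exhausted; no directed path reaches web3.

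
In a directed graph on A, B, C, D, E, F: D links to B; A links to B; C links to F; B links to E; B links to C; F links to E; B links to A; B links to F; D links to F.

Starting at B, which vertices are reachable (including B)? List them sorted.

A, B, C, E, F

Start at B.
Its neighbours: A, C, E, F.
Nothing further is reachable.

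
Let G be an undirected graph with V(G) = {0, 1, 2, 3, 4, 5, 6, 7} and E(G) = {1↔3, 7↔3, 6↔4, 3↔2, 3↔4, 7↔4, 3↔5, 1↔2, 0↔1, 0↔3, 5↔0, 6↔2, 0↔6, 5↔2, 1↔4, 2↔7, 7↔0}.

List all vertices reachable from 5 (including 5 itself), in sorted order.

0, 1, 2, 3, 4, 5, 6, 7

Start at 5.
Its neighbours: 0, 2, 3.
Then their neighbours: 1, 4, 6, 7.
Every vertex is now reached.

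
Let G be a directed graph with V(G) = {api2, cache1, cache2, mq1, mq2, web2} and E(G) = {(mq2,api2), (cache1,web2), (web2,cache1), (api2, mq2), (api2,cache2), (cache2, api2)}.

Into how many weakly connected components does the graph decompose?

From api2: component {api2, cache2, mq2}.
From cache1: component {cache1, web2}.
From mq1: component {mq1}.
That's 3 components.

3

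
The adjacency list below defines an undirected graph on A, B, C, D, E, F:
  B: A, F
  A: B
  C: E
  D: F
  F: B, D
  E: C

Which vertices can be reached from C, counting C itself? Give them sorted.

Start at C.
Its neighbours: E.
Nothing further is reachable.

C, E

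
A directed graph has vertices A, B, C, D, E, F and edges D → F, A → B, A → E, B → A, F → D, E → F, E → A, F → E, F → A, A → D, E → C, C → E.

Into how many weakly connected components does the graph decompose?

1

From A: component {A, B, C, D, E, F}.
That's 1 component.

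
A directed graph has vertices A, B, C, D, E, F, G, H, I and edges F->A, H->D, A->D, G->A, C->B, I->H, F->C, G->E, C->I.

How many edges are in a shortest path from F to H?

3

Distance 0: F.
Distance 1: A, C.
Distance 2: B, D, I.
Distance 3: H — contains H.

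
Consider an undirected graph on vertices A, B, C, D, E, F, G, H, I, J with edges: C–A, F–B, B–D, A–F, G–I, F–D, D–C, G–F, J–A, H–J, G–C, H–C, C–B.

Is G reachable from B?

Explore from B.
Distance 1: reach C, D, F.
Distance 2: reach A, G, H.
Found G.

Yes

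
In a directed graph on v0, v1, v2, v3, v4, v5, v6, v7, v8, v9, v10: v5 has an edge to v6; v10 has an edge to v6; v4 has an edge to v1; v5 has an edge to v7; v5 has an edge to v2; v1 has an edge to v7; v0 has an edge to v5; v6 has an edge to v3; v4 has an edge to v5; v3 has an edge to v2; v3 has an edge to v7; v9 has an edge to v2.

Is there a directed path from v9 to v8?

Explore from v9.
Distance 1: reach v2.
The search from v9 is exhausted; no directed path reaches v8.

No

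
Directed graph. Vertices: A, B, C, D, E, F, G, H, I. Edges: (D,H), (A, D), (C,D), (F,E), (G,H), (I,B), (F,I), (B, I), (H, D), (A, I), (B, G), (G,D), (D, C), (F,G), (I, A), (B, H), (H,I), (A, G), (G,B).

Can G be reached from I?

Explore from I.
Distance 1: reach A, B.
Distance 2: reach D, G, H.
Found G.

Yes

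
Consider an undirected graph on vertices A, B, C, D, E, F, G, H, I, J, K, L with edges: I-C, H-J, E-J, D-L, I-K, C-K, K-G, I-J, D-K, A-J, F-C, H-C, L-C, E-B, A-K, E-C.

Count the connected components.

From A: component {A, B, C, D, E, F, G, H, I, J, K, L}.
That's 1 component.

1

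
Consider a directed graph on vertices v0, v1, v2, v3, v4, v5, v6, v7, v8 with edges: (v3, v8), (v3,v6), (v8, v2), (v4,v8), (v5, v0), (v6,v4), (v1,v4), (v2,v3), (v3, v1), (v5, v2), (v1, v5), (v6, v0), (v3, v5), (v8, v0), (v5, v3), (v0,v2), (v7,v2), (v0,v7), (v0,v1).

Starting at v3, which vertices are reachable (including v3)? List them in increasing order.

v0, v1, v2, v3, v4, v5, v6, v7, v8

Start at v3.
Its neighbours: v1, v5, v6, v8.
Then their neighbours: v0, v2, v4.
Then next layer: v7.
Every vertex is now reached.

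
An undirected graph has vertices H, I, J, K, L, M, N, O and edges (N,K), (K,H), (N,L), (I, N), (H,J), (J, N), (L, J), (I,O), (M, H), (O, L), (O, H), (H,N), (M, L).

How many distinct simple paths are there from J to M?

22

J–H–K–N–I–O–L–M
J–H–K–N–L–M
J–H–M
J–H–N–I–O–L–M
J–H–N–L–M
J–H–O–I–N–L–M
J–H–O–L–M
J–L–M
... and 14 more.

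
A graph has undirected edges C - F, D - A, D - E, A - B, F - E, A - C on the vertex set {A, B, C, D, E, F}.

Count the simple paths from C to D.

2

C–A–D
C–F–E–D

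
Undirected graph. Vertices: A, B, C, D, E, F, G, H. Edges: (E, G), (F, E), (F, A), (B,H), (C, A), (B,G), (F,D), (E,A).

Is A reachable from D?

Explore from D.
Distance 1: reach F.
Distance 2: reach A, E.
Found A.

Yes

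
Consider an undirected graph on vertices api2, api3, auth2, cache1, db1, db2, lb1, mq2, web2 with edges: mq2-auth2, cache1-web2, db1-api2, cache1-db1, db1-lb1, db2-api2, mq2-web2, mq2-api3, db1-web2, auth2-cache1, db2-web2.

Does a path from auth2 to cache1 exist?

Yes

Explore from auth2.
Distance 1: reach cache1, mq2.
Found cache1.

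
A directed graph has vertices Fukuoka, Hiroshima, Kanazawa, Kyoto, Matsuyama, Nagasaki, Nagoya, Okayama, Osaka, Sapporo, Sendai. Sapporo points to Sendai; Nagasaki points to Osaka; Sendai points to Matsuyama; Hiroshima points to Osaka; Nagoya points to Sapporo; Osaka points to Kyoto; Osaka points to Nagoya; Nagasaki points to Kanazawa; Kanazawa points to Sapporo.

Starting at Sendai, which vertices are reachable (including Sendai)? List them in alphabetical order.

Matsuyama, Sendai

Start at Sendai.
Its neighbours: Matsuyama.
Nothing further is reachable.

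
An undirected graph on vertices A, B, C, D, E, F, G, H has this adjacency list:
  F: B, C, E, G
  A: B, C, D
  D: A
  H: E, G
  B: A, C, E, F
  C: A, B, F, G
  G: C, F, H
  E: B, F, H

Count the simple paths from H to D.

H–E–B–A–D
H–E–B–C–A–D
H–E–B–F–C–A–D
H–E–B–F–G–C–A–D
H–E–F–B–A–D
H–E–F–B–C–A–D
H–E–F–C–A–D
H–E–F–C–B–A–D
... and 12 more.

20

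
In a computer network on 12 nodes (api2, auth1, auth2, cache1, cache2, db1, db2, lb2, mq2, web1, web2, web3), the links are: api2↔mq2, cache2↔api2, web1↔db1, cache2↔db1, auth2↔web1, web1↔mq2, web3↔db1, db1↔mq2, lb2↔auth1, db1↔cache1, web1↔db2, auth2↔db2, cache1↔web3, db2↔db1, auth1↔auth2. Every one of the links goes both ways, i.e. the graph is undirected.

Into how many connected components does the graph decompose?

From api2: component {api2, auth1, auth2, cache1, cache2, db1, db2, lb2, mq2, web1, web3}.
From web2: component {web2}.
That's 2 components.

2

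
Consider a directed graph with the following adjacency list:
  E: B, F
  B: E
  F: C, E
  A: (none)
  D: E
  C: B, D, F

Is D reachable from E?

Yes

Explore from E.
Distance 1: reach B, F.
Distance 2: reach C.
Distance 3: reach D.
Found D.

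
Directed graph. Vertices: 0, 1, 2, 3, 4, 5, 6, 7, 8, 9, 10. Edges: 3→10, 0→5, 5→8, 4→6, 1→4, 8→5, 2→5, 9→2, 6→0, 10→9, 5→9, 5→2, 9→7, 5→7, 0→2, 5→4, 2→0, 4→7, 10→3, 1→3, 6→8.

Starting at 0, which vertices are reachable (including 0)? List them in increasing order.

Start at 0.
Its neighbours: 2, 5.
Then their neighbours: 4, 7, 8, 9.
Then next layer: 6.
Nothing further is reachable.

0, 2, 4, 5, 6, 7, 8, 9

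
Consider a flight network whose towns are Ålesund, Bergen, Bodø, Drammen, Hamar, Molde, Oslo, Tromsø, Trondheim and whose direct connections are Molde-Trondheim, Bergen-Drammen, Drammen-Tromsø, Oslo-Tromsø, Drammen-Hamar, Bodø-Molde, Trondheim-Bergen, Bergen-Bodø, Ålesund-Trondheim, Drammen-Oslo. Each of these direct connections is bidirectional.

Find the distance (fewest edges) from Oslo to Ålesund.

Distance 0: Oslo.
Distance 1: Drammen, Tromsø.
Distance 2: Bergen, Hamar.
Distance 3: Bodø, Trondheim.
Distance 4: Ålesund, Molde — contains Ålesund.

4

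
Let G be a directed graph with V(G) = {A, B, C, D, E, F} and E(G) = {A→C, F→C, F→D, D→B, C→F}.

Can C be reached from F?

Yes

Explore from F.
Distance 1: reach C, D.
Found C.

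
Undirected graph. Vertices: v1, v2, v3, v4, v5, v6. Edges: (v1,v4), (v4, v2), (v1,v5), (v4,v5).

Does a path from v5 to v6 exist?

Explore from v5.
Distance 1: reach v1, v4.
Distance 2: reach v2.
The search is exhausted without reaching v6; it lies in a different component.

No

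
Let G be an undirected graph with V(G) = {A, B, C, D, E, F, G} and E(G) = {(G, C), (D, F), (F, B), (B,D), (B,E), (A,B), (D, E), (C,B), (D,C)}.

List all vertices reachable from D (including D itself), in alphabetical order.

A, B, C, D, E, F, G

Start at D.
Its neighbours: B, C, E, F.
Then their neighbours: A, G.
Every vertex is now reached.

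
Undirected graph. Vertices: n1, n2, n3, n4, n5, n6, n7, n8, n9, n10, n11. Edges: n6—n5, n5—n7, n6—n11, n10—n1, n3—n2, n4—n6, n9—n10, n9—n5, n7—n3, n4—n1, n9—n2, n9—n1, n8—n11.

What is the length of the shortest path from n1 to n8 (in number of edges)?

4

Distance 0: n1.
Distance 1: n4, n9, n10.
Distance 2: n2, n5, n6.
Distance 3: n3, n7, n11.
Distance 4: n8 — contains n8.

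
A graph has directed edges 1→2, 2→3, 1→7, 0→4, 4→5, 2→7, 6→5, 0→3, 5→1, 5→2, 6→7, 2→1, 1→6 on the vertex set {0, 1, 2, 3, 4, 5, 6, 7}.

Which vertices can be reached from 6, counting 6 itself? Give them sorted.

1, 2, 3, 5, 6, 7

Start at 6.
Its neighbours: 5, 7.
Then their neighbours: 1, 2.
Then next layer: 3.
Nothing further is reachable.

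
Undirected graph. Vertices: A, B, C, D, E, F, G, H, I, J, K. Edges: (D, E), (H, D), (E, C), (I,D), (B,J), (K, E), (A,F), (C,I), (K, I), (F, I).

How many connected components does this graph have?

3

From A: component {A, C, D, E, F, H, I, K}.
From B: component {B, J}.
From G: component {G}.
That's 3 components.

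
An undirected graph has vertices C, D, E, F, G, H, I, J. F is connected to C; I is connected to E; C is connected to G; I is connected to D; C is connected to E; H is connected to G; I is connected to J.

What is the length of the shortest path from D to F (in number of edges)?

4

Distance 0: D.
Distance 1: I.
Distance 2: E, J.
Distance 3: C.
Distance 4: F, G — contains F.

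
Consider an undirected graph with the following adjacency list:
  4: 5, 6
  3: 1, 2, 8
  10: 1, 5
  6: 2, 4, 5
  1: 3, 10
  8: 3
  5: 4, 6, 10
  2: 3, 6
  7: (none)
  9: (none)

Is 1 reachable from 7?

No

7 has no edges, so nothing is reachable from it.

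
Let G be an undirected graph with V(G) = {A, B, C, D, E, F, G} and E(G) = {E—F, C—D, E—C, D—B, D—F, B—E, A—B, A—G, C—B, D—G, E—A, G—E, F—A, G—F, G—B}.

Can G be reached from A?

Explore from A.
Distance 1: reach B, E, F, G.
Found G.

Yes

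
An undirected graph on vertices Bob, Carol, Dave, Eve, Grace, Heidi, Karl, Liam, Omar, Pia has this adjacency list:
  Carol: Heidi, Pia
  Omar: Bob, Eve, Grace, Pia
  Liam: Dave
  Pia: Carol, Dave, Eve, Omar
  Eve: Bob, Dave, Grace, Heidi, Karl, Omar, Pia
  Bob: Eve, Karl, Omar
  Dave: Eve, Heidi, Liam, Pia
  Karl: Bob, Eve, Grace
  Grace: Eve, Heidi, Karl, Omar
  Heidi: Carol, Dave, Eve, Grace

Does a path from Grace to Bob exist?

Yes

Explore from Grace.
Distance 1: reach Eve, Heidi, Karl, Omar.
Distance 2: reach Bob, Carol, Dave, Pia.
Found Bob.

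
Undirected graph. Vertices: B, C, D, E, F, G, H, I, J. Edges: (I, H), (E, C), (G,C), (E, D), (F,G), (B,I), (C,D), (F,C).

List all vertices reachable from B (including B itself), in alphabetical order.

Start at B.
Its neighbours: I.
Then their neighbours: H.
Nothing further is reachable.

B, H, I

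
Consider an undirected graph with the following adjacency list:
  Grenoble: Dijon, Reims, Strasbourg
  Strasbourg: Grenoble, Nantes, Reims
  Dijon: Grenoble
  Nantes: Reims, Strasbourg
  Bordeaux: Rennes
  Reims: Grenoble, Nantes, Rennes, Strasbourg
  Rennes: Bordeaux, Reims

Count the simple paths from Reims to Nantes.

3

Reims–Grenoble–Strasbourg–Nantes
Reims–Nantes
Reims–Strasbourg–Nantes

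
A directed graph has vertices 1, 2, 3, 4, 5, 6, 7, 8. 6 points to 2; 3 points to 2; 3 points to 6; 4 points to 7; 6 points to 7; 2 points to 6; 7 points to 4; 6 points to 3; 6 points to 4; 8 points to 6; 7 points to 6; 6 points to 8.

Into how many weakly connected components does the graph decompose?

From 1: component {1}.
From 2: component {2, 3, 4, 6, 7, 8}.
From 5: component {5}.
That's 3 components.

3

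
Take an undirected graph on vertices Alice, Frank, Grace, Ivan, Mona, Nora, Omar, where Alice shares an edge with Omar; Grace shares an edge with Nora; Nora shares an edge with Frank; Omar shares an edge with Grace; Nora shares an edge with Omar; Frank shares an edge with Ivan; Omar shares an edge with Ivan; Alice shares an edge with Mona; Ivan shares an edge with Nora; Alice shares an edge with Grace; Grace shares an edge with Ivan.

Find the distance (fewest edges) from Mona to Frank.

Distance 0: Mona.
Distance 1: Alice.
Distance 2: Grace, Omar.
Distance 3: Ivan, Nora.
Distance 4: Frank — contains Frank.

4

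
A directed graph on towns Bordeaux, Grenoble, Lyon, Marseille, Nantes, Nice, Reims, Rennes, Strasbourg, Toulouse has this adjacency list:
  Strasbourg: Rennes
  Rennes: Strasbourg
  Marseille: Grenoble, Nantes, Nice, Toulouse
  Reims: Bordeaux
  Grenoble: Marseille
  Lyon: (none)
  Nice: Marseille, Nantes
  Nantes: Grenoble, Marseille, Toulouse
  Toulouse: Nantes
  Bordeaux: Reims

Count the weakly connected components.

4

From Bordeaux: component {Bordeaux, Reims}.
From Grenoble: component {Grenoble, Marseille, Nantes, Nice, Toulouse}.
From Lyon: component {Lyon}.
From Rennes: component {Rennes, Strasbourg}.
That's 4 components.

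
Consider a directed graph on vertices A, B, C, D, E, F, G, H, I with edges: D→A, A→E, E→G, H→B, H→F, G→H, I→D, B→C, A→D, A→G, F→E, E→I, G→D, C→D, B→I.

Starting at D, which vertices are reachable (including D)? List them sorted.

A, B, C, D, E, F, G, H, I

Start at D.
Its neighbours: A.
Then their neighbours: E, G.
Then next layer: H, I.
Then next layer: B, F.
Then next layer: C.
Every vertex is now reached.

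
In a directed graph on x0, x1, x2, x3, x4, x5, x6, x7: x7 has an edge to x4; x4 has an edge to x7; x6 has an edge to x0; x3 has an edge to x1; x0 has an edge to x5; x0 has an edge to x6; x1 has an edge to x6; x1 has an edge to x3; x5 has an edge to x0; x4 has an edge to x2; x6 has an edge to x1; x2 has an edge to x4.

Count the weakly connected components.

From x0: component {x0, x1, x3, x5, x6}.
From x2: component {x2, x4, x7}.
That's 2 components.

2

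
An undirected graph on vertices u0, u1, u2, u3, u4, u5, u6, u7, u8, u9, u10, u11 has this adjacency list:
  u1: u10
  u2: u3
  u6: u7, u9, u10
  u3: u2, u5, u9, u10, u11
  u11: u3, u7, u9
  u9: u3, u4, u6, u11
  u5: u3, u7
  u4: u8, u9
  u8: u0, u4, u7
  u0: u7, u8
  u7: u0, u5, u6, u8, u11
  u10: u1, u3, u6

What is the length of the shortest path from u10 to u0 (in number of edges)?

Distance 0: u10.
Distance 1: u1, u3, u6.
Distance 2: u2, u5, u7, u9, u11.
Distance 3: u0, u4, u8 — contains u0.

3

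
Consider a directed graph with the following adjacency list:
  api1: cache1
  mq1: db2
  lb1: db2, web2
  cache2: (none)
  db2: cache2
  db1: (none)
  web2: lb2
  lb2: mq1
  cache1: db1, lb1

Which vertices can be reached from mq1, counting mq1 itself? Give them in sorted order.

cache2, db2, mq1

Start at mq1.
Its neighbours: db2.
Then their neighbours: cache2.
Nothing further is reachable.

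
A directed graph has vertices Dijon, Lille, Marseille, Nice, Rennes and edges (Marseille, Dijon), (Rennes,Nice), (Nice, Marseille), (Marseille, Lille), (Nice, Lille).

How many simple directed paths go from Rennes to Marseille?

1

Rennes→Nice→Marseille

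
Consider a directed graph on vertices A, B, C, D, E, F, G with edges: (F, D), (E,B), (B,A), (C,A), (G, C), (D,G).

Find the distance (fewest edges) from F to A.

Distance 0: F.
Distance 1: D.
Distance 2: G.
Distance 3: C.
Distance 4: A — contains A.

4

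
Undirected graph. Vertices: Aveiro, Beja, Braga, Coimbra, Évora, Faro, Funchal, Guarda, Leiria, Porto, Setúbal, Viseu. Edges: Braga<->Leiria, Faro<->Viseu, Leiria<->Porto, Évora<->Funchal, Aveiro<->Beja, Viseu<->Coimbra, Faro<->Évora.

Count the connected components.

5

From Aveiro: component {Aveiro, Beja}.
From Braga: component {Braga, Leiria, Porto}.
From Coimbra: component {Coimbra, Évora, Faro, Funchal, Viseu}.
From Guarda: component {Guarda}.
From Setúbal: component {Setúbal}.
That's 5 components.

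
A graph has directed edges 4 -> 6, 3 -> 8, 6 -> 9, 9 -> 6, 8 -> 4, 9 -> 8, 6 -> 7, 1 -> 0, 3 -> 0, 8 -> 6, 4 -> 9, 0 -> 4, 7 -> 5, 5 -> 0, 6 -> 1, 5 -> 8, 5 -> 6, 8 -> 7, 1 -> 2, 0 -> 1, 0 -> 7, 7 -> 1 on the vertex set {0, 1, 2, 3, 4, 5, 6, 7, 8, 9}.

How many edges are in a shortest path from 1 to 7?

2

Distance 0: 1.
Distance 1: 0, 2.
Distance 2: 4, 7 — contains 7.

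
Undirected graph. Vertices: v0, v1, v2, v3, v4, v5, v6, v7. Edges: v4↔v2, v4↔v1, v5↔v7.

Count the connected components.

5

From v0: component {v0}.
From v1: component {v1, v2, v4}.
From v3: component {v3}.
From v5: component {v5, v7}.
From v6: component {v6}.
That's 5 components.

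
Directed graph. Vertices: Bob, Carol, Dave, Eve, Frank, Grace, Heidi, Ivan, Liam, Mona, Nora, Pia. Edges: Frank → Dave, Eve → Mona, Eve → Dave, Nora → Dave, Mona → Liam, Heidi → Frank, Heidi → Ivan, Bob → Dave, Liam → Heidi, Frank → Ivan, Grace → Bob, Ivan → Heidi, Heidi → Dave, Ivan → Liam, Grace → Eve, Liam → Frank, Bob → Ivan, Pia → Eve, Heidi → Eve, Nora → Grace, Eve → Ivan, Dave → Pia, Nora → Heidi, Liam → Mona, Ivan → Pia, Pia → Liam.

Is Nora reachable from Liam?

No

Explore from Liam.
Distance 1: reach Frank, Heidi, Mona.
Distance 2: reach Dave, Eve, Ivan.
Distance 3: reach Pia.
The search from Liam is exhausted; no directed path reaches Nora.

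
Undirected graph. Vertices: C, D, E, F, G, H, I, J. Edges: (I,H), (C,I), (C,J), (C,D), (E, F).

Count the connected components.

From C: component {C, D, H, I, J}.
From E: component {E, F}.
From G: component {G}.
That's 3 components.

3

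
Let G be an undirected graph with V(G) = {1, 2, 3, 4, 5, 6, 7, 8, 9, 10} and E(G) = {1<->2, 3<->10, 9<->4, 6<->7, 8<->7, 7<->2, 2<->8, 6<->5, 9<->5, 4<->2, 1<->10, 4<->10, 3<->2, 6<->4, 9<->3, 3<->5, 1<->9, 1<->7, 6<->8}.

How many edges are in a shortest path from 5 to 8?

2

Distance 0: 5.
Distance 1: 3, 6, 9.
Distance 2: 1, 2, 4, 7, 8, 10 — contains 8.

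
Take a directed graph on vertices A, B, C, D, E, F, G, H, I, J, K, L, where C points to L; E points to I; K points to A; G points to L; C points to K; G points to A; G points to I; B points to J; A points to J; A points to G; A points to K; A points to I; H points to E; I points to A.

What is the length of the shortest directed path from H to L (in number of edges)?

5

Distance 0: H.
Distance 1: E.
Distance 2: I.
Distance 3: A.
Distance 4: G, J, K.
Distance 5: L — contains L.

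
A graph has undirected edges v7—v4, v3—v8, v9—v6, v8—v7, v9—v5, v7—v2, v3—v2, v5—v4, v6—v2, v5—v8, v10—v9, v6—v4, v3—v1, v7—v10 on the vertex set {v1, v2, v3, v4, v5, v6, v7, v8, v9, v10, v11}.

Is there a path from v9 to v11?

No

Explore from v9.
Distance 1: reach v5, v6, v10.
Distance 2: reach v2, v4, v7, v8.
Distance 3: reach v3.
Distance 4: reach v1.
The search is exhausted without reaching v11; it lies in a different component.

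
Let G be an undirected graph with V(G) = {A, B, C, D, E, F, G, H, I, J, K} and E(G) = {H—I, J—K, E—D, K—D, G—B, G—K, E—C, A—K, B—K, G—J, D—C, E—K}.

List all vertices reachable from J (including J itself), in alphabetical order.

Start at J.
Its neighbours: G, K.
Then their neighbours: A, B, D, E.
Then next layer: C.
Nothing further is reachable.

A, B, C, D, E, G, J, K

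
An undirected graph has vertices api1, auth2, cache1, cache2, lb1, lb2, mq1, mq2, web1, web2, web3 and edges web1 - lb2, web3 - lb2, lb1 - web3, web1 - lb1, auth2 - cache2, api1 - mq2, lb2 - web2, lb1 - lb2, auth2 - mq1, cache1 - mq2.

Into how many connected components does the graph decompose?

3

From api1: component {api1, cache1, mq2}.
From auth2: component {auth2, cache2, mq1}.
From lb1: component {lb1, lb2, web1, web2, web3}.
That's 3 components.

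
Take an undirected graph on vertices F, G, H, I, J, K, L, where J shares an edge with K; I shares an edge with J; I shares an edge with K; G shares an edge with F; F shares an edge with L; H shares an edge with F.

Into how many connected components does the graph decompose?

2

From F: component {F, G, H, L}.
From I: component {I, J, K}.
That's 2 components.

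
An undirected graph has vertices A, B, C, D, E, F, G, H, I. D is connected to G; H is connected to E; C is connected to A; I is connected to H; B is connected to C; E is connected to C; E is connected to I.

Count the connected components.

From A: component {A, B, C, E, H, I}.
From D: component {D, G}.
From F: component {F}.
That's 3 components.

3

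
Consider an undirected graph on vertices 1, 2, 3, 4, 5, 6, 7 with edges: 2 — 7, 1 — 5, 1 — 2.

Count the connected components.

From 1: component {1, 2, 5, 7}.
From 3: component {3}.
From 4: component {4}.
From 6: component {6}.
That's 4 components.

4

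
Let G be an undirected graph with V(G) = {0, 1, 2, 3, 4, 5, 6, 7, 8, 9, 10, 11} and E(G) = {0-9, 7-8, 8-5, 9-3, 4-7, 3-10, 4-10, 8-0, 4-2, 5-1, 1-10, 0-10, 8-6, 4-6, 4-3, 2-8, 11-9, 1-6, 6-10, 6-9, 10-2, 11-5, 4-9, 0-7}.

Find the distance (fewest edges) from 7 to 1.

Distance 0: 7.
Distance 1: 0, 4, 8.
Distance 2: 2, 3, 5, 6, 9, 10.
Distance 3: 1, 11 — contains 1.

3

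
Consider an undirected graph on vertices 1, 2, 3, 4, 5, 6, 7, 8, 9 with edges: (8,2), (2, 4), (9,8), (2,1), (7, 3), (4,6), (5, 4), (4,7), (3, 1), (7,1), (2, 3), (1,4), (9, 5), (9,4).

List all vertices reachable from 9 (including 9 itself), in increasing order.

1, 2, 3, 4, 5, 6, 7, 8, 9

Start at 9.
Its neighbours: 4, 5, 8.
Then their neighbours: 1, 2, 6, 7.
Then next layer: 3.
Every vertex is now reached.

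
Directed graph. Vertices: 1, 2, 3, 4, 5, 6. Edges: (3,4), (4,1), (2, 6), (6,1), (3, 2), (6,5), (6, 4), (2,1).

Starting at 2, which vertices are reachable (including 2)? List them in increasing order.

Start at 2.
Its neighbours: 1, 6.
Then their neighbours: 4, 5.
Nothing further is reachable.

1, 2, 4, 5, 6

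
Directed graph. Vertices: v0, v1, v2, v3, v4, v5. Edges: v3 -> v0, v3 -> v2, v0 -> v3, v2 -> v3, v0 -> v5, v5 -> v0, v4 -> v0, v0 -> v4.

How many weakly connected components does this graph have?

From v0: component {v0, v2, v3, v4, v5}.
From v1: component {v1}.
That's 2 components.

2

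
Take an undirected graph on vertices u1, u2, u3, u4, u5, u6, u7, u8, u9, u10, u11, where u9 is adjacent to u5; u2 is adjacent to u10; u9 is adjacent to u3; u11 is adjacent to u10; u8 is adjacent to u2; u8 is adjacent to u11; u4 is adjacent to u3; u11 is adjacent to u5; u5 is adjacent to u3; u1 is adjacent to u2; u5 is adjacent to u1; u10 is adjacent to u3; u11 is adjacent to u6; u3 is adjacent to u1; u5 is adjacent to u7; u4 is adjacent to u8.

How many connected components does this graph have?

From u1: component {u1, u2, u3, u4, u5, u6, u7, u8, u9, u10, u11}.
That's 1 component.

1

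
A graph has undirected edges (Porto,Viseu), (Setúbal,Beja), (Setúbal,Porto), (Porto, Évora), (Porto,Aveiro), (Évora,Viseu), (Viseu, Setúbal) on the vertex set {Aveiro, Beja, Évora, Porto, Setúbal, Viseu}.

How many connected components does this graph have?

1

From Aveiro: component {Aveiro, Beja, Évora, Porto, Setúbal, Viseu}.
That's 1 component.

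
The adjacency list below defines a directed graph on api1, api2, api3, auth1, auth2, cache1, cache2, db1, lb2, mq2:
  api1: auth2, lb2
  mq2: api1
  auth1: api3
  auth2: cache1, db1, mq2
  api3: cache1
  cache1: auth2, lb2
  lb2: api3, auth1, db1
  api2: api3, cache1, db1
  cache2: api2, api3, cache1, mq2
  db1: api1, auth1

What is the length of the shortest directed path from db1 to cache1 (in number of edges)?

Distance 0: db1.
Distance 1: api1, auth1.
Distance 2: api3, auth2, lb2.
Distance 3: cache1, mq2 — contains cache1.

3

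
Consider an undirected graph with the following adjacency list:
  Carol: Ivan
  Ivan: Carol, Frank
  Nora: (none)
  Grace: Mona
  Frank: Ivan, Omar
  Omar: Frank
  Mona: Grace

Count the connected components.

3

From Carol: component {Carol, Frank, Ivan, Omar}.
From Grace: component {Grace, Mona}.
From Nora: component {Nora}.
That's 3 components.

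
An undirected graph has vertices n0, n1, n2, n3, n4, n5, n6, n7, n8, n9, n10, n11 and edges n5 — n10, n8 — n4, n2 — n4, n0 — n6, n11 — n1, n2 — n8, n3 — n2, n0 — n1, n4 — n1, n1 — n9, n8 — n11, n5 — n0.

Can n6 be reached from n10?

Explore from n10.
Distance 1: reach n5.
Distance 2: reach n0.
Distance 3: reach n1, n6.
Found n6.

Yes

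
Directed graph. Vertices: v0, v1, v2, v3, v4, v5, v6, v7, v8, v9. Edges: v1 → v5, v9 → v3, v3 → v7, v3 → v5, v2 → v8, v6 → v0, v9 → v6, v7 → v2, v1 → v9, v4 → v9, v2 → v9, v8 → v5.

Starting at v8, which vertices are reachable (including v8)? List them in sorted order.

v5, v8

Start at v8.
Its neighbours: v5.
Nothing further is reachable.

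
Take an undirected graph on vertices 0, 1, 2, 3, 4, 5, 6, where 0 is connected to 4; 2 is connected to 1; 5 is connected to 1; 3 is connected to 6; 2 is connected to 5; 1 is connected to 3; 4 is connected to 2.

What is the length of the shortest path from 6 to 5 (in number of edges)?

3

Distance 0: 6.
Distance 1: 3.
Distance 2: 1.
Distance 3: 2, 5 — contains 5.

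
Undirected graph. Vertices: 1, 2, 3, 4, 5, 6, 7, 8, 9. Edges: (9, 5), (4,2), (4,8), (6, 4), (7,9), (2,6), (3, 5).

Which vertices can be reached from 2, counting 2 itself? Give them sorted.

2, 4, 6, 8

Start at 2.
Its neighbours: 4, 6.
Then their neighbours: 8.
Nothing further is reachable.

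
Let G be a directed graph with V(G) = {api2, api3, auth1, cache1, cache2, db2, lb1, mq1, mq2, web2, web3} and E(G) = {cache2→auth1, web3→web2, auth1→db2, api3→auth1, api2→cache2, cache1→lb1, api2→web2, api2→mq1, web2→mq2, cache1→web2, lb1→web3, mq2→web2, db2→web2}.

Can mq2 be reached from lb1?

Yes

Explore from lb1.
Distance 1: reach web3.
Distance 2: reach web2.
Distance 3: reach mq2.
Found mq2.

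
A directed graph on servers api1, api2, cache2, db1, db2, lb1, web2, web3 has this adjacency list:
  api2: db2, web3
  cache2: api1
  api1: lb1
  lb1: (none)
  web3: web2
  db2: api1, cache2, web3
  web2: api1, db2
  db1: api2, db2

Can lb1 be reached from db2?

Explore from db2.
Distance 1: reach api1, cache2, web3.
Distance 2: reach lb1, web2.
Found lb1.

Yes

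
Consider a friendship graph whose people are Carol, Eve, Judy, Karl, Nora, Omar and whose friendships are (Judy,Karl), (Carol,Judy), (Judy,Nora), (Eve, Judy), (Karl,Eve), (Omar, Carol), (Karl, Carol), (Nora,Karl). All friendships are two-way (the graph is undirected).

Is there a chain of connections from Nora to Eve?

Explore from Nora.
Distance 1: reach Judy, Karl.
Distance 2: reach Carol, Eve.
Found Eve.

Yes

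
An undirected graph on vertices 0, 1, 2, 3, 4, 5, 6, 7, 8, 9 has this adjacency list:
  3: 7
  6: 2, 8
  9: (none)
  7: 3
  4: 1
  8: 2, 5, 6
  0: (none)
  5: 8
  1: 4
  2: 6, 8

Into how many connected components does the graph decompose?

From 0: component {0}.
From 1: component {1, 4}.
From 2: component {2, 5, 6, 8}.
From 3: component {3, 7}.
From 9: component {9}.
That's 5 components.

5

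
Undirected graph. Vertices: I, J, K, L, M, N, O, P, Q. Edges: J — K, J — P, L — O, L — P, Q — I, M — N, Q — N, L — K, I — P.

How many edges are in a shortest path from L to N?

Distance 0: L.
Distance 1: K, O, P.
Distance 2: I, J.
Distance 3: Q.
Distance 4: N — contains N.

4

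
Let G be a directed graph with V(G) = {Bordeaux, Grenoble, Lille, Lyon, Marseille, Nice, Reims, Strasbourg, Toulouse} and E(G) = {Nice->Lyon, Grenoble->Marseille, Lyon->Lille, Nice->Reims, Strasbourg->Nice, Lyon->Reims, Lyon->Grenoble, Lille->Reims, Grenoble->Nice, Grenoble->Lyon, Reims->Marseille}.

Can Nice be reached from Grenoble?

Explore from Grenoble.
Distance 1: reach Lyon, Marseille, Nice.
Found Nice.

Yes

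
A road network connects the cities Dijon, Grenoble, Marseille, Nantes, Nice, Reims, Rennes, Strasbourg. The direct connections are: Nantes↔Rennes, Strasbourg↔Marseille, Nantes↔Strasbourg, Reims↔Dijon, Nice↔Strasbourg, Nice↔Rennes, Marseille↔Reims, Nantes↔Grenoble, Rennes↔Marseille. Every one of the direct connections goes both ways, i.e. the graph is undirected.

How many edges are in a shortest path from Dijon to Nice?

Distance 0: Dijon.
Distance 1: Reims.
Distance 2: Marseille.
Distance 3: Rennes, Strasbourg.
Distance 4: Nantes, Nice — contains Nice.

4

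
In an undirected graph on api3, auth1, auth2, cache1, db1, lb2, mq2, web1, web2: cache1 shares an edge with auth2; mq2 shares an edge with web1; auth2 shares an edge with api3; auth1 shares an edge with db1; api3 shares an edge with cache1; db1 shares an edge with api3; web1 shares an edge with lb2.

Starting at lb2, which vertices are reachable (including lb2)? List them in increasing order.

Start at lb2.
Its neighbours: web1.
Then their neighbours: mq2.
Nothing further is reachable.

lb2, mq2, web1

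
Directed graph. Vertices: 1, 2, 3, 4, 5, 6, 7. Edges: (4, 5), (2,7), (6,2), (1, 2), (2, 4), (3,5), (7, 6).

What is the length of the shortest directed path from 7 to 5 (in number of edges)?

4

Distance 0: 7.
Distance 1: 6.
Distance 2: 2.
Distance 3: 4.
Distance 4: 5 — contains 5.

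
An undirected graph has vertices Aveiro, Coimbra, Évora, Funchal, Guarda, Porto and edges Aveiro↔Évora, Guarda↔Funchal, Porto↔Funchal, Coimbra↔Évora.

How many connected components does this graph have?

From Aveiro: component {Aveiro, Coimbra, Évora}.
From Funchal: component {Funchal, Guarda, Porto}.
That's 2 components.

2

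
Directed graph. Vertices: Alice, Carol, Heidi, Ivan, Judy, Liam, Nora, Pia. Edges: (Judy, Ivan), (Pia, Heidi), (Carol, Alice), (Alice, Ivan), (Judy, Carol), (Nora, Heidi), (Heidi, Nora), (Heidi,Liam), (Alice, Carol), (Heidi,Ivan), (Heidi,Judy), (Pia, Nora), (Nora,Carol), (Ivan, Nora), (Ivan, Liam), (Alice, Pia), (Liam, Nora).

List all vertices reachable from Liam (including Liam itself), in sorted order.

Alice, Carol, Heidi, Ivan, Judy, Liam, Nora, Pia

Start at Liam.
Its neighbours: Nora.
Then their neighbours: Carol, Heidi.
Then next layer: Alice, Ivan, Judy.
Then next layer: Pia.
Every vertex is now reached.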